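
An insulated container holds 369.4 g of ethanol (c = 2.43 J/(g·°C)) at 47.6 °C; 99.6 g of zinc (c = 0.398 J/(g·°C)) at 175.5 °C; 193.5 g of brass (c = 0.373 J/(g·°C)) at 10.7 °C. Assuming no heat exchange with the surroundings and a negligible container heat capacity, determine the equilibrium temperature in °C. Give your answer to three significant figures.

Σ mᵢcᵢ(T − Tᵢ) = 0  ⇒  T = Σ mᵢcᵢTᵢ / Σ mᵢcᵢ
Σ mᵢcᵢ = 369.4×2.43 + 99.6×0.398 + 193.5×0.373 = 1009.4583
Σ mᵢcᵢTᵢ = 897.642×47.6 + 39.6408×175.5 + 72.1755×10.7 = 50457
T = 50457 / 1009.4583 = 49.98 °C

T_f = 50.0 °C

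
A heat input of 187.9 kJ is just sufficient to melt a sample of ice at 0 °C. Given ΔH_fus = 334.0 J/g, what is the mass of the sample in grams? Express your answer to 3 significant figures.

m = q / ΔH_fus = 187900 J / 334.0 J/g = 563 g

m = 563 g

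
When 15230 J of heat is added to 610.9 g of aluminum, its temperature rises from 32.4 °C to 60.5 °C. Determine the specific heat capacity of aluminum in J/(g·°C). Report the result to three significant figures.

c = q / (m ΔT) = 15230 / (610.9 × 28.1)
c = 15230 / 17166.29 = 0.887 J/(g·°C)

c = 0.887 J/(g·°C)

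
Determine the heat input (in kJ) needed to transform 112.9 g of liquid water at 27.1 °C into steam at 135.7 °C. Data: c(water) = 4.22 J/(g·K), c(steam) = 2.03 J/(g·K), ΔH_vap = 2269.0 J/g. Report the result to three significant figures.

q1 (heat water 27.1→100.0 °C): 112.9 × 4.22 × 72.9 = 34732 J
q2 (vaporize at 100 °C): 112.9 × 2269.0 = 256170 J
q3 (heat steam 100.0→135.7 °C): 112.9 × 2.03 × 35.7 = 8182 J
Total: 34732 + 256170 + 8182 = 299084 J = 299 kJ

q = 299 kJ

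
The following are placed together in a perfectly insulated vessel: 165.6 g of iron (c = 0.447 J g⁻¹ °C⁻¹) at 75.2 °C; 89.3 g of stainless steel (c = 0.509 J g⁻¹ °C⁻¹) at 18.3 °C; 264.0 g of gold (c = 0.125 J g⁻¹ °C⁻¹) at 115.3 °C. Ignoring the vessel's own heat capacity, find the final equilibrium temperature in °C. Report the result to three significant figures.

Σ mᵢcᵢ(T − Tᵢ) = 0  ⇒  T = Σ mᵢcᵢTᵢ / Σ mᵢcᵢ
Σ mᵢcᵢ = 165.6×0.447 + 89.3×0.509 + 264.0×0.125 = 152.4769
Σ mᵢcᵢTᵢ = 74.0232×75.2 + 45.4537×18.3 + 33×115.3 = 10203
T = 10203 / 152.4769 = 66.92 °C

T_f = 66.9 °C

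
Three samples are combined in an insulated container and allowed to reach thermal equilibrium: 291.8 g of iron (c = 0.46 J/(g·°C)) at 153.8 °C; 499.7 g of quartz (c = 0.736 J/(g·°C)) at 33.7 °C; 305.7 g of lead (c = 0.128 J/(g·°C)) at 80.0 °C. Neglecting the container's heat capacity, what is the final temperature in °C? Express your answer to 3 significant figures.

Σ mᵢcᵢ(T − Tᵢ) = 0  ⇒  T = Σ mᵢcᵢTᵢ / Σ mᵢcᵢ
Σ mᵢcᵢ = 291.8×0.46 + 499.7×0.736 + 305.7×0.128 = 541.1368
Σ mᵢcᵢTᵢ = 134.228×153.8 + 367.7792×33.7 + 39.1296×80.0 = 36169
T = 36169 / 541.1368 = 66.84 °C

T_f = 66.8 °C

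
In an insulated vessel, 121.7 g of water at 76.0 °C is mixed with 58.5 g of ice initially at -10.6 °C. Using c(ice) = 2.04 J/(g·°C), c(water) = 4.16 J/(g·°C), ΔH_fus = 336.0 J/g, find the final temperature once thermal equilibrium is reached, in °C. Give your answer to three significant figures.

T_f = 23.4 °C

Heat to bring ice to 0 °C and melt it: q₁ = 58.5×2.04×10.6 + 58.5×336.0 = 20921 J
Heat the water can supply cooling to 0 °C: 121.7×4.16×76.0 = 38476.7 J > q₁, so all ice melts.
Energy balance: 121.7×4.16×(76.0 − T) = 20921 + 58.5×4.16×(T − 0)
506.272(76.0 − T) = 20921 + 243.36 T
38476.7 − 20921 = 749.632 T
T = 17555.7 / 749.632 = 23.42 °C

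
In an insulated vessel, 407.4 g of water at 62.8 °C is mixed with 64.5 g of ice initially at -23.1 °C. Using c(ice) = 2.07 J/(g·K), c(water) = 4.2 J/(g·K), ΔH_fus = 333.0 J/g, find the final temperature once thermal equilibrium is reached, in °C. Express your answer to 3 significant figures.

Heat to bring ice to 0 °C and melt it: q₁ = 64.5×2.07×23.1 + 64.5×333.0 = 24563 J
Heat the water can supply cooling to 0 °C: 407.4×4.2×62.8 = 107456 J > q₁, so all ice melts.
Energy balance: 407.4×4.2×(62.8 − T) = 24563 + 64.5×4.2×(T − 0)
1711.08(62.8 − T) = 24563 + 270.9 T
107456 − 24563 = 1981.98 T
T = 82893 / 1981.98 = 41.82 °C

T_f = 41.8 °C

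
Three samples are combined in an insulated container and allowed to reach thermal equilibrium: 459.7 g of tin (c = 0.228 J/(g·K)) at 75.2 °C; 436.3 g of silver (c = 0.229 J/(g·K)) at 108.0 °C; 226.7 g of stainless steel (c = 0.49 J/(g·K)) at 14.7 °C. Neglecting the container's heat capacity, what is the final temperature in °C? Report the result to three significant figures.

Σ mᵢcᵢ(T − Tᵢ) = 0  ⇒  T = Σ mᵢcᵢTᵢ / Σ mᵢcᵢ
Σ mᵢcᵢ = 459.7×0.228 + 436.3×0.229 + 226.7×0.49 = 315.8073
Σ mᵢcᵢTᵢ = 104.8116×75.2 + 99.9127×108.0 + 111.083×14.7 = 20305
T = 20305 / 315.8073 = 64.30 °C

T_f = 64.3 °C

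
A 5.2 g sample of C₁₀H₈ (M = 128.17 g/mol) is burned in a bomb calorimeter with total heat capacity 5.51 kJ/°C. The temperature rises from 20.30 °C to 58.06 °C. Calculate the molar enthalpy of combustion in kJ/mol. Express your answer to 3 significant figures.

ΔH = -5130 kJ/mol

ΔT = 58.06 − 20.30 = 37.76 °C
q_cal = C_cal × ΔT = 5.51 × 37.76 = 208.0576 kJ
n = 5.2 / 128.17 = 0.04057 mol
q_rxn = −q_cal = -208.0576 kJ
ΔH = -208.0576 / 0.04057 = -5128 kJ/mol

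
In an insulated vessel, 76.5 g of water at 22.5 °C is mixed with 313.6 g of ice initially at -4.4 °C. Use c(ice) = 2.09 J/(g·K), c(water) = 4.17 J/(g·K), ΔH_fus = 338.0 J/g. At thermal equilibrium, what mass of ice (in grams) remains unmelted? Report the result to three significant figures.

Heat to warm all ice to 0 °C: 313.6×2.09×4.4 = 2883.9 J
Heat released by water cooling to 0 °C: 76.5×4.17×22.5 = 7177.6 J
7177.6 J < 2883.9 + 313.6×338.0 = 108880.7 J, so not all ice melts; final T = 0 °C.
Heat left for melting: 7177.6 − 2883.9 = 4293.7 J
Mass melted = 4293.7 / 338.0 = 12.70 g
Ice remaining = 313.6 − 12.70 = 300.90 g

m_ice remaining = 301 g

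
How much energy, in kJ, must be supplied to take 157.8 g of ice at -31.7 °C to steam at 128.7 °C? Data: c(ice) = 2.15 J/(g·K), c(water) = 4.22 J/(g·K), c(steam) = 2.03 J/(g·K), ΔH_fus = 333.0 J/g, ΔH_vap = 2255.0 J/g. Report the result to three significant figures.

q1 (heat ice -31.7→0.0 °C): 157.8 × 2.15 × 31.7 = 10755 J
q2 (melt at 0 °C): 157.8 × 333.0 = 52547 J
q3 (heat water 0.0→100.0 °C): 157.8 × 4.22 × 100.0 = 66592 J
q4 (vaporize at 100 °C): 157.8 × 2255.0 = 355839 J
q5 (heat steam 100.0→128.7 °C): 157.8 × 2.03 × 28.7 = 9194 J
Total: 10755 + 52547 + 66592 + 355839 + 9194 = 494927 J = 495 kJ

q = 495 kJ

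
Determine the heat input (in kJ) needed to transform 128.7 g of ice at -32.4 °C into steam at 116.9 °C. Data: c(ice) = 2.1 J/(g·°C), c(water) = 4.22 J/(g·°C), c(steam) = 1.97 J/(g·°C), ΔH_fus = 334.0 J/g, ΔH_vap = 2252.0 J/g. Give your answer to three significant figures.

q1 (heat ice -32.4→0.0 °C): 128.7 × 2.1 × 32.4 = 8757 J
q2 (melt at 0 °C): 128.7 × 334.0 = 42986 J
q3 (heat water 0.0→100.0 °C): 128.7 × 4.22 × 100.0 = 54311 J
q4 (vaporize at 100 °C): 128.7 × 2252.0 = 289832 J
q5 (heat steam 100.0→116.9 °C): 128.7 × 1.97 × 16.9 = 4285 J
Total: 8757 + 42986 + 54311 + 289832 + 4285 = 400171 J = 400 kJ

q = 400 kJ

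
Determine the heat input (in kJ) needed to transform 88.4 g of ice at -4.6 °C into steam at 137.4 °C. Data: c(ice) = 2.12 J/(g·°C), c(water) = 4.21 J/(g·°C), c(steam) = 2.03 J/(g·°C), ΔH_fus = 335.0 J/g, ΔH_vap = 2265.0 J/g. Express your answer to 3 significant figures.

q1 (heat ice -4.6→0.0 °C): 88.4 × 2.12 × 4.6 = 862 J
q2 (melt at 0 °C): 88.4 × 335.0 = 29614 J
q3 (heat water 0.0→100.0 °C): 88.4 × 4.21 × 100.0 = 37216 J
q4 (vaporize at 100 °C): 88.4 × 2265.0 = 200226 J
q5 (heat steam 100.0→137.4 °C): 88.4 × 2.03 × 37.4 = 6712 J
Total: 862 + 29614 + 37216 + 200226 + 6712 = 274630 J = 275 kJ

q = 275 kJ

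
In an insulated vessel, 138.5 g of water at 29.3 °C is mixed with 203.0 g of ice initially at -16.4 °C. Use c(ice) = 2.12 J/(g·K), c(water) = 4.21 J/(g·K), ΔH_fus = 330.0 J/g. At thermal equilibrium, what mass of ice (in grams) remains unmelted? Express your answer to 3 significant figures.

Heat to warm all ice to 0 °C: 203.0×2.12×16.4 = 7057.9 J
Heat released by water cooling to 0 °C: 138.5×4.21×29.3 = 17084 J
17084 J < 7057.9 + 203.0×330.0 = 74047.9 J, so not all ice melts; final T = 0 °C.
Heat left for melting: 17084 − 7057.9 = 10026.1 J
Mass melted = 10026.1 / 330.0 = 30.38 g
Ice remaining = 203.0 − 30.38 = 172.62 g

m_ice remaining = 173 g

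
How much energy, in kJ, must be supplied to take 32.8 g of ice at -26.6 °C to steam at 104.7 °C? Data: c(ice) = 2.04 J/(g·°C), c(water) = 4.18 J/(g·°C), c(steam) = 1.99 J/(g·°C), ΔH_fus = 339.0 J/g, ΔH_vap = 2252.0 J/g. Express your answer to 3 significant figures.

q1 (heat ice -26.6→0.0 °C): 32.8 × 2.04 × 26.6 = 1780 J
q2 (melt at 0 °C): 32.8 × 339.0 = 11119 J
q3 (heat water 0.0→100.0 °C): 32.8 × 4.18 × 100.0 = 13710 J
q4 (vaporize at 100 °C): 32.8 × 2252.0 = 73866 J
q5 (heat steam 100.0→104.7 °C): 32.8 × 1.99 × 4.7 = 307 J
Total: 1780 + 11119 + 13710 + 73866 + 307 = 100782 J = 101 kJ

q = 101 kJ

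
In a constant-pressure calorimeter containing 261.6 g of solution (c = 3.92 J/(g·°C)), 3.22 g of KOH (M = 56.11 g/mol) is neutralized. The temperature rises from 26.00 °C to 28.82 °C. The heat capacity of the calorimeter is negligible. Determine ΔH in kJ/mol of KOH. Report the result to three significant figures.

|ΔT| = |28.82 − 26.00| = 2.82 °C
|q_surr| = (261.6 × 3.92) × 2.82 = 1025.472 × 2.82 = 2892 J
n(KOH) = 3.22 / 56.11 = 0.05739 mol
Temperature rose, so q_rxn = −|q_surr| = -2.892 kJ
ΔH = q_rxn / n = -50.39 kJ/mol

ΔH = -50.4 kJ/mol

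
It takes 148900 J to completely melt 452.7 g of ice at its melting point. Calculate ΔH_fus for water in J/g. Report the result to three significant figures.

ΔH_fus = 329 J/g

ΔH_fus = q / m = 148900 / 452.7 = 329 J/g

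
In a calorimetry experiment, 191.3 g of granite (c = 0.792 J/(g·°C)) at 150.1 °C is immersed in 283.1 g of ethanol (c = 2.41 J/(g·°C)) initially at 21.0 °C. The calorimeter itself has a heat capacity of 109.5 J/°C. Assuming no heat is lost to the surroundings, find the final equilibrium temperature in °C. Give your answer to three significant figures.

Heat lost by granite = heat gained by ethanol + calorimeter.
(191.3)(0.792)(150.1 − T) = [(283.1)(2.41) + 109.5](T − 21.0)
151.5096 (150.1 − T) = 791.771 (T − 21.0)
22742 − 151.5096 T = 791.771 T − 16627
39369 = 943.2806 T
T = 41.74 °C

T_f = 41.7 °C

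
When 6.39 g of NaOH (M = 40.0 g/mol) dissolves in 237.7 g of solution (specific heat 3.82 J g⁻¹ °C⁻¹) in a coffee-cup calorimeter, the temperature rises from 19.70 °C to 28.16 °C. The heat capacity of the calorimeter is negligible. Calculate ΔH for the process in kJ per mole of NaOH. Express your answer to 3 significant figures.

|ΔT| = |28.16 − 19.70| = 8.46 °C
|q_surr| = (237.7 × 3.82) × 8.46 = 908.014 × 8.46 = 7682 J
n(NaOH) = 6.39 / 40.0 = 0.1598 mol
Temperature rose, so q_rxn = −|q_surr| = -7.682 kJ
ΔH = q_rxn / n = -48.07 kJ/mol

ΔH = -48.1 kJ/mol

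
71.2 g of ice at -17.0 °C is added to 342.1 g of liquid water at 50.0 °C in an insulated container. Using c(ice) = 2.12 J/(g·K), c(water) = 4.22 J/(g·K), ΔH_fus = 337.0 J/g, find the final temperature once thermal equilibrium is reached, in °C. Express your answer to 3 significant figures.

T_f = 26.2 °C

Heat to bring ice to 0 °C and melt it: q₁ = 71.2×2.12×17.0 + 71.2×337.0 = 26560 J
Heat the water can supply cooling to 0 °C: 342.1×4.22×50.0 = 72183.1 J > q₁, so all ice melts.
Energy balance: 342.1×4.22×(50.0 − T) = 26560 + 71.2×4.22×(T − 0)
1443.662(50.0 − T) = 26560 + 300.464 T
72183.1 − 26560 = 1744.126 T
T = 45623.1 / 1744.126 = 26.16 °C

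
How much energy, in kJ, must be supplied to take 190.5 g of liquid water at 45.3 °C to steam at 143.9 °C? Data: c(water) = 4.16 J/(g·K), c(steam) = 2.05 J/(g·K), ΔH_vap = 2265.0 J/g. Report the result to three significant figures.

q = 492 kJ

q1 (heat water 45.3→100.0 °C): 190.5 × 4.16 × 54.7 = 43349 J
q2 (vaporize at 100 °C): 190.5 × 2265.0 = 431483 J
q3 (heat steam 100.0→143.9 °C): 190.5 × 2.05 × 43.9 = 17144 J
Total: 43349 + 431483 + 17144 = 491976 J = 492 kJ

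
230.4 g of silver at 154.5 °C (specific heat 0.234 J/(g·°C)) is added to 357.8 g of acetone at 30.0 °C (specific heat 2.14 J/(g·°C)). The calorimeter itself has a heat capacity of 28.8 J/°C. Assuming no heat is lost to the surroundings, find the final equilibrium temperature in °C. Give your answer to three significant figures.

T_f = 37.9 °C

Heat lost by silver = heat gained by acetone + calorimeter.
(230.4)(0.234)(154.5 − T) = [(357.8)(2.14) + 28.8](T − 30.0)
53.9136 (154.5 − T) = 794.492 (T − 30.0)
8329.7 − 53.9136 T = 794.492 T − 23835
32164.7 = 848.4056 T
T = 37.91 °C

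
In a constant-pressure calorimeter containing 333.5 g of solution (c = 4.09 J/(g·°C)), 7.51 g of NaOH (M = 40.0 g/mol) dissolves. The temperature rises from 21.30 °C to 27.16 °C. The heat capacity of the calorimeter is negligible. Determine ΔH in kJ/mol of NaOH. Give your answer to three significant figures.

ΔH = -42.6 kJ/mol

|ΔT| = |27.16 − 21.30| = 5.86 °C
|q_surr| = (333.5 × 4.09) × 5.86 = 1364.015 × 5.86 = 7993 J
n(NaOH) = 7.51 / 40.0 = 0.1878 mol
Temperature rose, so q_rxn = −|q_surr| = -7.993 kJ
ΔH = q_rxn / n = -42.56 kJ/mol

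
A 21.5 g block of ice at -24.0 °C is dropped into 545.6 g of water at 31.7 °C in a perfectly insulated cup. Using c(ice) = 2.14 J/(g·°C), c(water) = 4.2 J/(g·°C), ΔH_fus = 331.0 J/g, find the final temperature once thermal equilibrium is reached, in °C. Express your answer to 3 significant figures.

Heat to bring ice to 0 °C and melt it: q₁ = 21.5×2.14×24.0 + 21.5×331.0 = 8220.7 J
Heat the water can supply cooling to 0 °C: 545.6×4.2×31.7 = 72641.2 J > q₁, so all ice melts.
Energy balance: 545.6×4.2×(31.7 − T) = 8220.7 + 21.5×4.2×(T − 0)
2291.52(31.7 − T) = 8220.7 + 90.3 T
72641.2 − 8220.7 = 2381.82 T
T = 64420.5 / 2381.82 = 27.047 °C

T_f = 27.0 °C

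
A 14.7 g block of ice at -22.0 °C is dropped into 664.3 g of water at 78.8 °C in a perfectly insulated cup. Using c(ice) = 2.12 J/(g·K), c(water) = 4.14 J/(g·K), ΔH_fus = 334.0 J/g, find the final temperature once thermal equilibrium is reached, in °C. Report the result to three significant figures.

T_f = 75.1 °C

Heat to bring ice to 0 °C and melt it: q₁ = 14.7×2.12×22.0 + 14.7×334.0 = 5595.4 J
Heat the water can supply cooling to 0 °C: 664.3×4.14×78.8 = 216716 J > q₁, so all ice melts.
Energy balance: 664.3×4.14×(78.8 − T) = 5595.4 + 14.7×4.14×(T − 0)
2750.202(78.8 − T) = 5595.4 + 60.858 T
216716 − 5595.4 = 2811.060 T
T = 211120.6 / 2811.060 = 75.10 °C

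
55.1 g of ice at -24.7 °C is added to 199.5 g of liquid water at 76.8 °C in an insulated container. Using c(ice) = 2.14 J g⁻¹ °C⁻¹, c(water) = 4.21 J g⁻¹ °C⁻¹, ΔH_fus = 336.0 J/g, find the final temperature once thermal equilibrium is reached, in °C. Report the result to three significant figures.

T_f = 40.2 °C

Heat to bring ice to 0 °C and melt it: q₁ = 55.1×2.14×24.7 + 55.1×336.0 = 21426 J
Heat the water can supply cooling to 0 °C: 199.5×4.21×76.8 = 64503.9 J > q₁, so all ice melts.
Energy balance: 199.5×4.21×(76.8 − T) = 21426 + 55.1×4.21×(T − 0)
839.895(76.8 − T) = 21426 + 231.971 T
64503.9 − 21426 = 1071.866 T
T = 43077.9 / 1071.866 = 40.19 °C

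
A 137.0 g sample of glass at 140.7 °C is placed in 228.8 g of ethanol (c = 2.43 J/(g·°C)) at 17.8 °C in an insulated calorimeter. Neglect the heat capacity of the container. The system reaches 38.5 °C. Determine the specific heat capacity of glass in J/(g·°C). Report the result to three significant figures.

q_gained = (228.8 × 2.43) × (38.5 − 17.8) = 11510 J
q_lost = 137.0 × c × (140.7 − 38.5) = 14001.4 c
Set equal: c = 11510 / 14001.4 = 0.822 J/(g·°C)

c = 0.822 J/(g·°C)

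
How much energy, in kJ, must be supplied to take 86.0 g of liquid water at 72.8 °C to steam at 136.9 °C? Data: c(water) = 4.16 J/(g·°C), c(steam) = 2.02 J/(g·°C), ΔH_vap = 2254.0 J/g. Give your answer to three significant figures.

q = 210 kJ

q1 (heat water 72.8→100.0 °C): 86.0 × 4.16 × 27.2 = 9731 J
q2 (vaporize at 100 °C): 86.0 × 2254.0 = 193844 J
q3 (heat steam 100.0→136.9 °C): 86.0 × 2.02 × 36.9 = 6410 J
Total: 9731 + 193844 + 6410 = 209985 J = 210 kJ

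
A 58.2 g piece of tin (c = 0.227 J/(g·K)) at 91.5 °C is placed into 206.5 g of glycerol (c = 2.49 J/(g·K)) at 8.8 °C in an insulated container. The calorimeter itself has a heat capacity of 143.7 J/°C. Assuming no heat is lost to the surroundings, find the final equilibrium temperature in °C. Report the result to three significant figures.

T_f = 10.4 °C

Heat lost by tin = heat gained by glycerol + calorimeter.
(58.2)(0.227)(91.5 − T) = [(206.5)(2.49) + 143.7](T − 8.8)
13.2114 (91.5 − T) = 657.885 (T − 8.8)
1208.8 − 13.2114 T = 657.885 T − 5789.4
6998.2 = 671.0964 T
T = 10.43 °C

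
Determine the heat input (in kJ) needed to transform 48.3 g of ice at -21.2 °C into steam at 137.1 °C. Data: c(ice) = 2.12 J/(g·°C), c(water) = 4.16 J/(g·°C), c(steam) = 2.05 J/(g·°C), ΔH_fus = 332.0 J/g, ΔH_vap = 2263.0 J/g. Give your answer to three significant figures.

q = 151 kJ

q1 (heat ice -21.2→0.0 °C): 48.3 × 2.12 × 21.2 = 2171 J
q2 (melt at 0 °C): 48.3 × 332.0 = 16036 J
q3 (heat water 0.0→100.0 °C): 48.3 × 4.16 × 100.0 = 20093 J
q4 (vaporize at 100 °C): 48.3 × 2263.0 = 109303 J
q5 (heat steam 100.0→137.1 °C): 48.3 × 2.05 × 37.1 = 3673 J
Total: 2171 + 16036 + 20093 + 109303 + 3673 = 151276 J = 151 kJ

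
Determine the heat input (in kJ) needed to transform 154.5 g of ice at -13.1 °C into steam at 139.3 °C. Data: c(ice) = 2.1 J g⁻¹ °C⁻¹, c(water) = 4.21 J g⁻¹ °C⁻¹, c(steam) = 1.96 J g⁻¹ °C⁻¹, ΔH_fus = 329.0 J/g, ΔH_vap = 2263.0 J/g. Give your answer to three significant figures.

q1 (heat ice -13.1→0.0 °C): 154.5 × 2.1 × 13.1 = 4250 J
q2 (melt at 0 °C): 154.5 × 329.0 = 50831 J
q3 (heat water 0.0→100.0 °C): 154.5 × 4.21 × 100.0 = 65045 J
q4 (vaporize at 100 °C): 154.5 × 2263.0 = 349634 J
q5 (heat steam 100.0→139.3 °C): 154.5 × 1.96 × 39.3 = 11901 J
Total: 4250 + 50831 + 65045 + 349634 + 11901 = 481661 J = 482 kJ

q = 482 kJ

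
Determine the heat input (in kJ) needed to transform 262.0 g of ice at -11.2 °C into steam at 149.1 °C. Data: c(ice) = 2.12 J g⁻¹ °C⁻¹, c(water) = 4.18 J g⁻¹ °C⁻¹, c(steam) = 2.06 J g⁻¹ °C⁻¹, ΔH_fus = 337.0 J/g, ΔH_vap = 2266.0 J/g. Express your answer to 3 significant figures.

q = 824 kJ

q1 (heat ice -11.2→0.0 °C): 262.0 × 2.12 × 11.2 = 6221 J
q2 (melt at 0 °C): 262.0 × 337.0 = 88294 J
q3 (heat water 0.0→100.0 °C): 262.0 × 4.18 × 100.0 = 109516 J
q4 (vaporize at 100 °C): 262.0 × 2266.0 = 593692 J
q5 (heat steam 100.0→149.1 °C): 262.0 × 2.06 × 49.1 = 26500 J
Total: 6221 + 88294 + 109516 + 593692 + 26500 = 824223 J = 824 kJ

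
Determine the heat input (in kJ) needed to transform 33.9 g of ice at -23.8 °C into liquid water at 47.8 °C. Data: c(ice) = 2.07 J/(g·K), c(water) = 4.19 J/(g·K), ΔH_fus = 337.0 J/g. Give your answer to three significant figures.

q = 19.9 kJ

q1 (heat ice -23.8→0.0 °C): 33.9 × 2.07 × 23.8 = 1670 J
q2 (melt at 0 °C): 33.9 × 337.0 = 11424 J
q3 (heat water 0.0→47.8 °C): 33.9 × 4.19 × 47.8 = 6790 J
Total: 1670 + 11424 + 6790 = 19884 J = 19.9 kJ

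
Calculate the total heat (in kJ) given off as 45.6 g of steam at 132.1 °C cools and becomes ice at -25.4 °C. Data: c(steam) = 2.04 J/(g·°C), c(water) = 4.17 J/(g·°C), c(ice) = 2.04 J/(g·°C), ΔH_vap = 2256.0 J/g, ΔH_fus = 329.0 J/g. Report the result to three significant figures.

q = 142 kJ

q1 (cool steam 132.1→100 °C): 45.6 × 2.04 × 32.1 = 2986 J
q2 (condense at 100 °C): 45.6 × 2256.0 = 102874 J
q3 (cool water 100→0 °C): 45.6 × 4.17 × 100.0 = 19015 J
q4 (freeze at 0 °C): 45.6 × 329.0 = 15002 J
q5 (cool ice 0→-25.4 °C): 45.6 × 2.04 × 25.4 = 2363 J
Total: 2986 + 102874 + 19015 + 15002 + 2363 = 142240 J = 142 kJ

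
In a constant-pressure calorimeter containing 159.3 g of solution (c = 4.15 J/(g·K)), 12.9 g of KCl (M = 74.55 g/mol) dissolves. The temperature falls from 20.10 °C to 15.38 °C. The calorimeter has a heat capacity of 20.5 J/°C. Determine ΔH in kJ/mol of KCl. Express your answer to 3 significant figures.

|ΔT| = |15.38 − 20.10| = 4.72 °C
|q_surr| = (159.3 × 4.15 + 20.5) × 4.72 = 681.595 × 4.72 = 3217 J
n(KCl) = 12.9 / 74.55 = 0.1730 mol
Temperature fell, so q_rxn = +|q_surr| = 3.217 kJ
ΔH = q_rxn / n = 18.60 kJ/mol

ΔH = 18.6 kJ/mol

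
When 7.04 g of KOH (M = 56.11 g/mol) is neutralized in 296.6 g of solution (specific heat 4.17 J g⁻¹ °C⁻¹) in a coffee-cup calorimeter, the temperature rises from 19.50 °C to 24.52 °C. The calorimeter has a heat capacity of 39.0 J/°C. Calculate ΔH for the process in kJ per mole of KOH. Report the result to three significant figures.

|ΔT| = |24.52 − 19.50| = 5.02 °C
|q_surr| = (296.6 × 4.17 + 39.0) × 5.02 = 1275.822 × 5.02 = 6405 J
n(KOH) = 7.04 / 56.11 = 0.1255 mol
Temperature rose, so q_rxn = −|q_surr| = -6.405 kJ
ΔH = q_rxn / n = -51.04 kJ/mol

ΔH = -51.0 kJ/mol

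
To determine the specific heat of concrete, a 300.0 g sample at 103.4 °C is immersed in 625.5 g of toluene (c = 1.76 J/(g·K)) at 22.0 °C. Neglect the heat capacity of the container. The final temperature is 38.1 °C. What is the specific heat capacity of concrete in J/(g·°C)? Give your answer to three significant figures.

q_gained = (625.5 × 1.76) × (38.1 − 22.0) = 17720 J
q_lost = 300.0 × c × (103.4 − 38.1) = 19590 c
Set equal: c = 17720 / 19590 = 0.905 J/(g·°C)

c = 0.905 J/(g·°C)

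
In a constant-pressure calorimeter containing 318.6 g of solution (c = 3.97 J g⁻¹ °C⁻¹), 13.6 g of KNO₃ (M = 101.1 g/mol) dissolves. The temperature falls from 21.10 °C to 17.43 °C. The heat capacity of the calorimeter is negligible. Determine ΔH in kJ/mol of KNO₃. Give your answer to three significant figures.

|ΔT| = |17.43 − 21.10| = 3.67 °C
|q_surr| = (318.6 × 3.97) × 3.67 = 1264.842 × 3.67 = 4642 J
n(KNO₃) = 13.6 / 101.1 = 0.1345 mol
Temperature fell, so q_rxn = +|q_surr| = 4.642 kJ
ΔH = q_rxn / n = 34.51 kJ/mol

ΔH = 34.5 kJ/mol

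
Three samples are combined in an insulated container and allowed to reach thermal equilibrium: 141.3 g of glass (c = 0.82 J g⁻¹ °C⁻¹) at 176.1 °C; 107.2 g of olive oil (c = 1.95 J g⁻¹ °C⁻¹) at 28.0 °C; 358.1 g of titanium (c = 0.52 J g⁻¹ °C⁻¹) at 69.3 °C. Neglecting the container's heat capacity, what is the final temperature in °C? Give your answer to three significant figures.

Σ mᵢcᵢ(T − Tᵢ) = 0  ⇒  T = Σ mᵢcᵢTᵢ / Σ mᵢcᵢ
Σ mᵢcᵢ = 141.3×0.82 + 107.2×1.95 + 358.1×0.52 = 511.118
Σ mᵢcᵢTᵢ = 115.866×176.1 + 209.04×28.0 + 186.212×69.3 = 39162
T = 39162 / 511.118 = 76.62 °C

T_f = 76.6 °C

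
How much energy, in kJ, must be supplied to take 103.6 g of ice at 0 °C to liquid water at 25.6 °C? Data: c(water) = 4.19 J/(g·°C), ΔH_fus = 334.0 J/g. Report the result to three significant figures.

q1 (melt at 0 °C): 103.6 × 334.0 = 34602 J
q2 (heat water 0.0→25.6 °C): 103.6 × 4.19 × 25.6 = 11113 J
Total: 34602 + 11113 = 45715 J = 45.7 kJ

q = 45.7 kJ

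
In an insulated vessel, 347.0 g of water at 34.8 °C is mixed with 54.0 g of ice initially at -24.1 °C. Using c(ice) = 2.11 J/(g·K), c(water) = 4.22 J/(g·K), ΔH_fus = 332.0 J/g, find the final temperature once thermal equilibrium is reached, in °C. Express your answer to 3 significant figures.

T_f = 17.9 °C

Heat to bring ice to 0 °C and melt it: q₁ = 54.0×2.11×24.1 + 54.0×332.0 = 20674 J
Heat the water can supply cooling to 0 °C: 347.0×4.22×34.8 = 50959.0 J > q₁, so all ice melts.
Energy balance: 347.0×4.22×(34.8 − T) = 20674 + 54.0×4.22×(T − 0)
1464.34(34.8 − T) = 20674 + 227.88 T
50959.0 − 20674 = 1692.22 T
T = 30285.0 / 1692.22 = 17.90 °C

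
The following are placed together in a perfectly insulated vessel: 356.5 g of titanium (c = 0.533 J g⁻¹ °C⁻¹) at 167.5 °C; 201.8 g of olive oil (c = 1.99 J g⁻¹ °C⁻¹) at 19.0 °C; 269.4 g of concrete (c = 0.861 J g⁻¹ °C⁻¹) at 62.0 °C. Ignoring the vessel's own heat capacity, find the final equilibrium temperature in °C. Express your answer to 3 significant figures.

T_f = 65.4 °C

Σ mᵢcᵢ(T − Tᵢ) = 0  ⇒  T = Σ mᵢcᵢTᵢ / Σ mᵢcᵢ
Σ mᵢcᵢ = 356.5×0.533 + 201.8×1.99 + 269.4×0.861 = 823.5499
Σ mᵢcᵢTᵢ = 190.0145×167.5 + 401.582×19.0 + 231.9534×62.0 = 53839
T = 53839 / 823.5499 = 65.37 °C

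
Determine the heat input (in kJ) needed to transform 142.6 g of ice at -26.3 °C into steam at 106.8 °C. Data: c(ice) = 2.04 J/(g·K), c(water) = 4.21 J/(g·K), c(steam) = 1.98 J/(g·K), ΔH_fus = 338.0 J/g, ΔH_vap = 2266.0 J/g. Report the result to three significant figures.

q1 (heat ice -26.3→0.0 °C): 142.6 × 2.04 × 26.3 = 7651 J
q2 (melt at 0 °C): 142.6 × 338.0 = 48199 J
q3 (heat water 0.0→100.0 °C): 142.6 × 4.21 × 100.0 = 60035 J
q4 (vaporize at 100 °C): 142.6 × 2266.0 = 323132 J
q5 (heat steam 100.0→106.8 °C): 142.6 × 1.98 × 6.8 = 1920 J
Total: 7651 + 48199 + 60035 + 323132 + 1920 = 440937 J = 441 kJ

q = 441 kJ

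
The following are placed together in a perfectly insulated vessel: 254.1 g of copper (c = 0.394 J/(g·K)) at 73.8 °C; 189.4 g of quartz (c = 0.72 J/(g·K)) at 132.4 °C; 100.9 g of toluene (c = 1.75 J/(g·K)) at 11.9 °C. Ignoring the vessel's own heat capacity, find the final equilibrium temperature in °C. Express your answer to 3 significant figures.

Σ mᵢcᵢ(T − Tᵢ) = 0  ⇒  T = Σ mᵢcᵢTᵢ / Σ mᵢcᵢ
Σ mᵢcᵢ = 254.1×0.394 + 189.4×0.72 + 100.9×1.75 = 413.0584
Σ mᵢcᵢTᵢ = 100.1154×73.8 + 136.368×132.4 + 176.575×11.9 = 27545
T = 27545 / 413.0584 = 66.69 °C

T_f = 66.7 °C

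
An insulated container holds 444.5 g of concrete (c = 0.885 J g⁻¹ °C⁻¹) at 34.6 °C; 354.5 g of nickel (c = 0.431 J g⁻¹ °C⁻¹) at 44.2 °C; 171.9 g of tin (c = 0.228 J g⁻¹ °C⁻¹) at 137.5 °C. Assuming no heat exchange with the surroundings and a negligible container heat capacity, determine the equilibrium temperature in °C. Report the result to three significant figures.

Σ mᵢcᵢ(T − Tᵢ) = 0  ⇒  T = Σ mᵢcᵢTᵢ / Σ mᵢcᵢ
Σ mᵢcᵢ = 444.5×0.885 + 354.5×0.431 + 171.9×0.228 = 585.3652
Σ mᵢcᵢTᵢ = 393.3825×34.6 + 152.7895×44.2 + 39.1932×137.5 = 25753
T = 25753 / 585.3652 = 43.99 °C

T_f = 44.0 °C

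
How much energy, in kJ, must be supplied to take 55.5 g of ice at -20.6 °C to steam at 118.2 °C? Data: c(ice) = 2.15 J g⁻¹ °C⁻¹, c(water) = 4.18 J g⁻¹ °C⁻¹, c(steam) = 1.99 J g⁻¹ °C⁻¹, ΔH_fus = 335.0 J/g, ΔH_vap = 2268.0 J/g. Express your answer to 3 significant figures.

q1 (heat ice -20.6→0.0 °C): 55.5 × 2.15 × 20.6 = 2458 J
q2 (melt at 0 °C): 55.5 × 335.0 = 18593 J
q3 (heat water 0.0→100.0 °C): 55.5 × 4.18 × 100.0 = 23199 J
q4 (vaporize at 100 °C): 55.5 × 2268.0 = 125874 J
q5 (heat steam 100.0→118.2 °C): 55.5 × 1.99 × 18.2 = 2010 J
Total: 2458 + 18593 + 23199 + 125874 + 2010 = 172134 J = 172 kJ

q = 172 kJ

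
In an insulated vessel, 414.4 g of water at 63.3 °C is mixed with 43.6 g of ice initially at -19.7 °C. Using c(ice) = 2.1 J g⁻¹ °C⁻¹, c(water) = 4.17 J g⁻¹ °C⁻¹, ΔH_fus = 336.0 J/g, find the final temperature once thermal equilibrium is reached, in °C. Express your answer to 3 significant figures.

T_f = 48.7 °C

Heat to bring ice to 0 °C and melt it: q₁ = 43.6×2.1×19.7 + 43.6×336.0 = 16453 J
Heat the water can supply cooling to 0 °C: 414.4×4.17×63.3 = 109385 J > q₁, so all ice melts.
Energy balance: 414.4×4.17×(63.3 − T) = 16453 + 43.6×4.17×(T − 0)
1728.048(63.3 − T) = 16453 + 181.812 T
109385 − 16453 = 1909.860 T
T = 92932 / 1909.860 = 48.66 °C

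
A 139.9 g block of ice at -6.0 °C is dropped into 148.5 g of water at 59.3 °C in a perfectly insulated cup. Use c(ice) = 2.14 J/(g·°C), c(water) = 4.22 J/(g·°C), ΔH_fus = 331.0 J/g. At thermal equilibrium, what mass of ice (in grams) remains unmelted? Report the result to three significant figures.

Heat to warm all ice to 0 °C: 139.9×2.14×6.0 = 1796.3 J
Heat released by water cooling to 0 °C: 148.5×4.22×59.3 = 37162 J
37162 J < 1796.3 + 139.9×331.0 = 48103.2 J, so not all ice melts; final T = 0 °C.
Heat left for melting: 37162 − 1796.3 = 35365.7 J
Mass melted = 35365.7 / 331.0 = 106.8 g
Ice remaining = 139.9 − 106.8 = 33.1 g

m_ice remaining = 33.1 g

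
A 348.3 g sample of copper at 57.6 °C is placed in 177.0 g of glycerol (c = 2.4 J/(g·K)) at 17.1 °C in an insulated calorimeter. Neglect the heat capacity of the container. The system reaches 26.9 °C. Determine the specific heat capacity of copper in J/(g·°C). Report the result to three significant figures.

q_gained = (177.0 × 2.4) × (26.9 − 17.1) = 4163 J
q_lost = 348.3 × c × (57.6 − 26.9) = 10692.81 c
Set equal: c = 4163 / 10692.81 = 0.389 J/(g·°C)

c = 0.389 J/(g·°C)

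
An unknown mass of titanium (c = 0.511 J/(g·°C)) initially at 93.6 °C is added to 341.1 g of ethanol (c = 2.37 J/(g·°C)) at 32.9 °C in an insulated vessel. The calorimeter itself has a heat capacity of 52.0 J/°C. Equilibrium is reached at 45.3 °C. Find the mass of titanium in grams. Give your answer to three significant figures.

m = 432 g

q_gained = (341.1 × 2.37 + 52.0) × (45.3 − 32.9) = 10670 J
q_lost = m × 0.511 × (93.6 − 45.3) = 24.6813 m
m = 10670 / 24.6813 = 432 g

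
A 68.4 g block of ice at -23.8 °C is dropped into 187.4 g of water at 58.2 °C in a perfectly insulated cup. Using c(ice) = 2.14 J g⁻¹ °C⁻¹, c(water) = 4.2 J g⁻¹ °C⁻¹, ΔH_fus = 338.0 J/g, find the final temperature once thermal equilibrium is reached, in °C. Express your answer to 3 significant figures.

Heat to bring ice to 0 °C and melt it: q₁ = 68.4×2.14×23.8 + 68.4×338.0 = 26603 J
Heat the water can supply cooling to 0 °C: 187.4×4.2×58.2 = 45808.1 J > q₁, so all ice melts.
Energy balance: 187.4×4.2×(58.2 − T) = 26603 + 68.4×4.2×(T − 0)
787.08(58.2 − T) = 26603 + 287.28 T
45808.1 − 26603 = 1074.36 T
T = 19205.1 / 1074.36 = 17.88 °C

T_f = 17.9 °C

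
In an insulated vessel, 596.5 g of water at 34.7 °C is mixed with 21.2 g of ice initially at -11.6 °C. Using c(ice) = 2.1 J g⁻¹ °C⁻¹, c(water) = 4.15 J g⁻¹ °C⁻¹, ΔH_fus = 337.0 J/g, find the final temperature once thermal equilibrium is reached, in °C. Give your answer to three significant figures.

Heat to bring ice to 0 °C and melt it: q₁ = 21.2×2.1×11.6 + 21.2×337.0 = 7660.8 J
Heat the water can supply cooling to 0 °C: 596.5×4.15×34.7 = 85899.0 J > q₁, so all ice melts.
Energy balance: 596.5×4.15×(34.7 − T) = 7660.8 + 21.2×4.15×(T − 0)
2475.475(34.7 − T) = 7660.8 + 87.98 T
85899.0 − 7660.8 = 2563.455 T
T = 78238.2 / 2563.455 = 30.52 °C

T_f = 30.5 °C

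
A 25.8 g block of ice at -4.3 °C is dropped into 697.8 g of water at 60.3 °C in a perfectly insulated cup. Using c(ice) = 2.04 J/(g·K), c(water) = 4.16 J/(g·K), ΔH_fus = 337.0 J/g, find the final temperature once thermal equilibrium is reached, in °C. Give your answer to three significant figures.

T_f = 55.2 °C

Heat to bring ice to 0 °C and melt it: q₁ = 25.8×2.04×4.3 + 25.8×337.0 = 8920.9 J
Heat the water can supply cooling to 0 °C: 697.8×4.16×60.3 = 175042 J > q₁, so all ice melts.
Energy balance: 697.8×4.16×(60.3 − T) = 8920.9 + 25.8×4.16×(T − 0)
2902.848(60.3 − T) = 8920.9 + 107.328 T
175042 − 8920.9 = 3010.176 T
T = 166121.1 / 3010.176 = 55.19 °C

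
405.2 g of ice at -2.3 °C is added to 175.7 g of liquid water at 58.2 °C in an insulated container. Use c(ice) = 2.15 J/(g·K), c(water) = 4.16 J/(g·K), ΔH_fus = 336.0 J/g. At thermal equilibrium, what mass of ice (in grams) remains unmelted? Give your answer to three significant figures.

Heat to warm all ice to 0 °C: 405.2×2.15×2.3 = 2003.7 J
Heat released by water cooling to 0 °C: 175.7×4.16×58.2 = 42539 J
42539 J < 2003.7 + 405.2×336.0 = 138150.9 J, so not all ice melts; final T = 0 °C.
Heat left for melting: 42539 − 2003.7 = 40535.3 J
Mass melted = 40535.3 / 336.0 = 120.6 g
Ice remaining = 405.2 − 120.6 = 284.6 g

m_ice remaining = 285 g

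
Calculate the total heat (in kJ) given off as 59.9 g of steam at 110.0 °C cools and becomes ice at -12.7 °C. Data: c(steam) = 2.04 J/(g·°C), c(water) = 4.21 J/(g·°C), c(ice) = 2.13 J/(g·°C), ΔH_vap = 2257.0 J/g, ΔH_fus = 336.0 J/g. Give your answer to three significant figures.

q1 (cool steam 110.0→100 °C): 59.9 × 2.04 × 10.0 = 1222 J
q2 (condense at 100 °C): 59.9 × 2257.0 = 135194 J
q3 (cool water 100→0 °C): 59.9 × 4.21 × 100.0 = 25218 J
q4 (freeze at 0 °C): 59.9 × 336.0 = 20126 J
q5 (cool ice 0→-12.7 °C): 59.9 × 2.13 × 12.7 = 1620 J
Total: 1222 + 135194 + 25218 + 20126 + 1620 = 183380 J = 183 kJ

q = 183 kJ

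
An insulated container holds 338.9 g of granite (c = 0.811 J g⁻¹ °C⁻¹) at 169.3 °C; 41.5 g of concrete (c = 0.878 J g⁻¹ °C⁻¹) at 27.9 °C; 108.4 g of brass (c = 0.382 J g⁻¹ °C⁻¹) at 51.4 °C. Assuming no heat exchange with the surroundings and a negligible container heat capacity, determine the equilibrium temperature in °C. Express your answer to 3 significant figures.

T_f = 141 °C

Σ mᵢcᵢ(T − Tᵢ) = 0  ⇒  T = Σ mᵢcᵢTᵢ / Σ mᵢcᵢ
Σ mᵢcᵢ = 338.9×0.811 + 41.5×0.878 + 108.4×0.382 = 352.6937
Σ mᵢcᵢTᵢ = 274.8479×169.3 + 36.437×27.9 + 41.4088×51.4 = 49677
T = 49677 / 352.6937 = 140.9 °C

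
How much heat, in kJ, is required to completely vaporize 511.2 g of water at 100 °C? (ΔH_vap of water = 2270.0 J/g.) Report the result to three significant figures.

q = 1160 kJ

q = m × ΔH_vap = 511.2 × 2270.0 = 1160000 J = 1160 kJ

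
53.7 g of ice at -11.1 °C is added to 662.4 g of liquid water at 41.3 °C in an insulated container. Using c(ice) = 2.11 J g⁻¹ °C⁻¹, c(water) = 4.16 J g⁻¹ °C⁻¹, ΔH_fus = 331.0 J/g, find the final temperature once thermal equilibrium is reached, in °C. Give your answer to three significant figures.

Heat to bring ice to 0 °C and melt it: q₁ = 53.7×2.11×11.1 + 53.7×331.0 = 19032 J
Heat the water can supply cooling to 0 °C: 662.4×4.16×41.3 = 113806 J > q₁, so all ice melts.
Energy balance: 662.4×4.16×(41.3 − T) = 19032 + 53.7×4.16×(T − 0)
2755.584(41.3 − T) = 19032 + 223.392 T
113806 − 19032 = 2978.976 T
T = 94774 / 2978.976 = 31.81 °C

T_f = 31.8 °C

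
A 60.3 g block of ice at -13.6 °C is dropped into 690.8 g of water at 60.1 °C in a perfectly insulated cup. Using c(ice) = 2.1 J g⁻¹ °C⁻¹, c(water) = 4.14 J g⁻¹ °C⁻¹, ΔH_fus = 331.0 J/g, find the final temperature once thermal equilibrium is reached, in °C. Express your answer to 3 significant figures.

Heat to bring ice to 0 °C and melt it: q₁ = 60.3×2.1×13.6 + 60.3×331.0 = 21681 J
Heat the water can supply cooling to 0 °C: 690.8×4.14×60.1 = 171881 J > q₁, so all ice melts.
Energy balance: 690.8×4.14×(60.1 − T) = 21681 + 60.3×4.14×(T − 0)
2859.912(60.1 − T) = 21681 + 249.642 T
171881 − 21681 = 3109.554 T
T = 150200 / 3109.554 = 48.30 °C

T_f = 48.3 °C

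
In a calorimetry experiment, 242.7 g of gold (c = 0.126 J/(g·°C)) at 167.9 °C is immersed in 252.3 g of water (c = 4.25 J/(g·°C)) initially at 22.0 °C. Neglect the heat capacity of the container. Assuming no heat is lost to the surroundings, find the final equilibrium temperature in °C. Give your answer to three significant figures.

T_f = 26.0 °C

Heat lost by gold = heat gained by water.
(242.7)(0.126)(167.9 − T) = (252.3)(4.25)(T − 22.0)
30.5802 (167.9 − T) = 1072.275 (T − 22.0)
5134.4 − 30.5802 T = 1072.275 T − 23590
28724.4 = 1102.8552 T
T = 26.045 °C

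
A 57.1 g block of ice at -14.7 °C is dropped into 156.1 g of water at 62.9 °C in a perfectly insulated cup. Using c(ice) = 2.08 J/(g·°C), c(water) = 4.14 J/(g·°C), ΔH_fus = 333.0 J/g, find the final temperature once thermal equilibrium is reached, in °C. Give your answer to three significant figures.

Heat to bring ice to 0 °C and melt it: q₁ = 57.1×2.08×14.7 + 57.1×333.0 = 20760 J
Heat the water can supply cooling to 0 °C: 156.1×4.14×62.9 = 40649.4 J > q₁, so all ice melts.
Energy balance: 156.1×4.14×(62.9 − T) = 20760 + 57.1×4.14×(T − 0)
646.254(62.9 − T) = 20760 + 236.394 T
40649.4 − 20760 = 882.648 T
T = 19889.4 / 882.648 = 22.53 °C

T_f = 22.5 °C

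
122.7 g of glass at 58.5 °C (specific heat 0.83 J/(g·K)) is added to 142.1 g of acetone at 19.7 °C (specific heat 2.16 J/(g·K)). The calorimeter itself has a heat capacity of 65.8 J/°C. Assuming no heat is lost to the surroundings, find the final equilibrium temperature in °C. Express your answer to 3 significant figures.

T_f = 28.0 °C

Heat lost by glass = heat gained by acetone + calorimeter.
(122.7)(0.83)(58.5 − T) = [(142.1)(2.16) + 65.8](T − 19.7)
101.841 (58.5 − T) = 372.736 (T − 19.7)
5957.7 − 101.841 T = 372.736 T − 7342.9
13300.6 = 474.577 T
T = 28.03 °C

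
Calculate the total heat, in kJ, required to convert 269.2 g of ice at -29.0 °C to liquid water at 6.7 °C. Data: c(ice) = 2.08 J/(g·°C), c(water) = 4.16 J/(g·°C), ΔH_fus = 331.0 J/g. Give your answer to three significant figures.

q1 (heat ice -29.0→0.0 °C): 269.2 × 2.08 × 29.0 = 16238 J
q2 (melt at 0 °C): 269.2 × 331.0 = 89105 J
q3 (heat water 0.0→6.7 °C): 269.2 × 4.16 × 6.7 = 7503 J
Total: 16238 + 89105 + 7503 = 112846 J = 113 kJ

q = 113 kJ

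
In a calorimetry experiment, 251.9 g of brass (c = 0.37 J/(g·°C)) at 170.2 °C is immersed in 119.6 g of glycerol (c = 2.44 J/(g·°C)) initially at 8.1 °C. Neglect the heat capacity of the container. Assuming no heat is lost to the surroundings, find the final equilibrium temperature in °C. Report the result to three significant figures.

T_f = 47.3 °C

Heat lost by brass = heat gained by glycerol.
(251.9)(0.37)(170.2 − T) = (119.6)(2.44)(T − 8.1)
93.203 (170.2 − T) = 291.824 (T − 8.1)
15863 − 93.203 T = 291.824 T − 2363.8
18226.8 = 385.027 T
T = 47.34 °C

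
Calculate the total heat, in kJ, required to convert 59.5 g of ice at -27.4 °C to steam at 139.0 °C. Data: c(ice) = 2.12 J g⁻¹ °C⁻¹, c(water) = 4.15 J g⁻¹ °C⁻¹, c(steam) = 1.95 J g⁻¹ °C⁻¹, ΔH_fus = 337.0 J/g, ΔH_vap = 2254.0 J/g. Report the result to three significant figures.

q = 187 kJ

q1 (heat ice -27.4→0.0 °C): 59.5 × 2.12 × 27.4 = 3456 J
q2 (melt at 0 °C): 59.5 × 337.0 = 20052 J
q3 (heat water 0.0→100.0 °C): 59.5 × 4.15 × 100.0 = 24693 J
q4 (vaporize at 100 °C): 59.5 × 2254.0 = 134113 J
q5 (heat steam 100.0→139.0 °C): 59.5 × 1.95 × 39.0 = 4525 J
Total: 3456 + 20052 + 24693 + 134113 + 4525 = 186839 J = 187 kJ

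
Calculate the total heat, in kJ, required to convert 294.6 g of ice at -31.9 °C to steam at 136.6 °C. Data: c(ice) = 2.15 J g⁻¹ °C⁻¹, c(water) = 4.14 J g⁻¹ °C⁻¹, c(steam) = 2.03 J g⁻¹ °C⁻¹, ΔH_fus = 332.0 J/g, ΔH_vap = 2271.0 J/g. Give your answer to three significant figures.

q = 931 kJ

q1 (heat ice -31.9→0.0 °C): 294.6 × 2.15 × 31.9 = 20205 J
q2 (melt at 0 °C): 294.6 × 332.0 = 97807 J
q3 (heat water 0.0→100.0 °C): 294.6 × 4.14 × 100.0 = 121964 J
q4 (vaporize at 100 °C): 294.6 × 2271.0 = 669037 J
q5 (heat steam 100.0→136.6 °C): 294.6 × 2.03 × 36.6 = 21888 J
Total: 20205 + 97807 + 121964 + 669037 + 21888 = 930901 J = 931 kJ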